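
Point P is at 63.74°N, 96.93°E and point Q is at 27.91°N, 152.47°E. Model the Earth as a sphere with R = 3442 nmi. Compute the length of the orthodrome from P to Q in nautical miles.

cos σ = sin φ₁ sin φ₂ + cos φ₁ cos φ₂ cos Δλ
      = sin(63.74°)sin(27.91°) + cos(63.74°)cos(27.91°)cos(55.54°) = 0.6410
σ = 50.133° → d = Rσ = 3442·0.87499 = 3012 nmi

3012 nmi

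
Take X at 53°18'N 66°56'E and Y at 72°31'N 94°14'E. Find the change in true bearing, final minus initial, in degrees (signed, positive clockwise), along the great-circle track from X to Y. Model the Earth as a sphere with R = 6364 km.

Initial bearing θ₁ = atan2(sin Δλ cos φ₂, cos φ₁ sin φ₂ − sin φ₁ cos φ₂ cos Δλ) = 21.16°
Final bearing θ₂ = (initial bearing from the destination back to the start) + 180° = 45.90°
Δθ = θ₂ − θ₁ = +24.7°

+24.7°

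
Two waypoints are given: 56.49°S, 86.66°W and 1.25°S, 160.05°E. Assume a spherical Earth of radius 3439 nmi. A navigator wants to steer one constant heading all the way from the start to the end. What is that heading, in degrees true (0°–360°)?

Meridional parts: M(φ₁)=-1.2004, M(φ₂)=-0.0218 → ΔM = +1.1786;  Δλ = -1.9773 rad
tan C = Δλ / ΔM = -1.6776 → C = 300.80°

300.8°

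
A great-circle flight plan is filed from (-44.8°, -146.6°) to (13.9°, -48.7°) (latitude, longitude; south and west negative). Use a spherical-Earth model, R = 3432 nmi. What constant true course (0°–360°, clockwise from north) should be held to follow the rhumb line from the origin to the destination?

56.7°

Δψ = ln[tan(π/4+φ₂/2)/tan(π/4+φ₁/2)] = +1.1215
Δλ = +1.7087 rad (taken the short way round)
course = atan2(Δλ, Δψ) = 56.72°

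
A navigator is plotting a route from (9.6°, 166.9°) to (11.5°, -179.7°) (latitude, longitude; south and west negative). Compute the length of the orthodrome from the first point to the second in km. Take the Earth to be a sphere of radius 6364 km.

Haversine: a = sin²(Δφ/2)+cos φ₁ cos φ₂ sin²(Δλ/2) = 0.01343;  σ = 2·atan2(√a,√(1−a))
σ = 13.308° → d = Rσ = 6364·0.23227 = 1478 km

1478 km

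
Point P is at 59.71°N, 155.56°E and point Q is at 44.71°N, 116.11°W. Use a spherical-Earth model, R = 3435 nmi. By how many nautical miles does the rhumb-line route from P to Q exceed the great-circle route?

Great circle: cos σ = sin φ₁ sin φ₂ + cos φ₁ cos φ₂ cos Δλ,  σ = 0.9047 rad → d_gc = 3107.6 nmi
Rhumb line: Δψ = -0.4326, q = Δφ/Δψ = 0.6051, d_rh = R√(Δφ²+q²Δλ²) = 3328.2 nmi
Excess = 3328.2 − 3107.6 = 220.6 ≈ 221 nmi

221 nmi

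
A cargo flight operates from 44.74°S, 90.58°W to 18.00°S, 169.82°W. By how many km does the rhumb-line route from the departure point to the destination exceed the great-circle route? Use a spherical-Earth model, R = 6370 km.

205 km

Great circle: cos σ = sin φ₁ sin φ₂ + cos φ₁ cos φ₂ cos Δλ,  σ = 1.2200 rad → d_gc = 7771.47 km
Rhumb line: Δψ = +0.5555, q = Δφ/Δψ = 0.8401, d_rh = R√(Δφ²+q²Δλ²) = 7976.02 km
Excess = 7976.02 − 7771.47 = 204.55 ≈ 205 km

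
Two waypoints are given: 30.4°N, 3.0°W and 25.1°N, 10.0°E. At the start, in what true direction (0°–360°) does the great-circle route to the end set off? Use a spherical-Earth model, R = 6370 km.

111.6°

θ = atan2( sin Δλ·cos φ₂ ,  cos φ₁ sin φ₂ − sin φ₁ cos φ₂ cos Δλ )
  = atan2(+0.2037, -0.0806) = 111.59°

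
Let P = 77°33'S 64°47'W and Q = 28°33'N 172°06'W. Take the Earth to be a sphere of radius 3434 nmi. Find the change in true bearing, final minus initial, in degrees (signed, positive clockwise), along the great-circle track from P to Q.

Initial bearing θ₁ = atan2(sin Δλ cos φ₂, cos φ₁ sin φ₂ − sin φ₁ cos φ₂ cos Δλ) = 259.71°
Final bearing θ₂ = (initial bearing from the destination back to the start) + 180° = 346.03°
Δθ = θ₂ − θ₁ = +86.3°

+86.3°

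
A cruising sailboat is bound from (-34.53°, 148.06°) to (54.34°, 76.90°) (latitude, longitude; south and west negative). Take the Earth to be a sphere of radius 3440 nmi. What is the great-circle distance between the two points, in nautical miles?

6471 nmi

Haversine: a = sin²(Δφ/2)+cos φ₁ cos φ₂ sin²(Δλ/2) = 0.65273;  σ = 2·atan2(√a,√(1−a))
σ = 107.786° → d = Rσ = 3440·1.88122 = 6471 nmi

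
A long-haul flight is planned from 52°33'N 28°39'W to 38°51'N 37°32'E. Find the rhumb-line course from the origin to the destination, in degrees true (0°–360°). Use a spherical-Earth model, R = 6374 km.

Meridional parts: M(φ₁)=+1.0819, M(φ₂)=+0.7369 → ΔM = -0.3449;  Δλ = +1.1551 rad
tan C = Δλ / ΔM = -3.3489 → C = 106.63°

106.6°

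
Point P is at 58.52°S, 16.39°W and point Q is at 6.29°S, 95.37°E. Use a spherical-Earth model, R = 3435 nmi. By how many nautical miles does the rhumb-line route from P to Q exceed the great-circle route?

Great circle: cos σ = sin φ₁ sin φ₂ + cos φ₁ cos φ₂ cos Δλ,  σ = 1.6699 rad → d_gc = 5736.3 nmi
Rhumb line: Δψ = +1.1564, q = Δφ/Δψ = 0.7883, d_rh = R√(Δφ²+q²Δλ²) = 6140.2 nmi
Excess = 6140.2 − 5736.3 = 403.9 ≈ 404 nmi

404 nmi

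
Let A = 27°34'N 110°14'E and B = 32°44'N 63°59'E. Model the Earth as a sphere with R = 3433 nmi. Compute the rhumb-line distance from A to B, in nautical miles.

2415 nmi

Rhumb course C = atan2(Δλ, Δψ) with Δψ = ln[tan(π/4+φ₂/2)/tan(π/4+φ₁/2)] = +0.1043, Δλ = -0.8072 → C = 277.37°
d = R·|Δφ| / |cos C| = 3433·0.09018 / 0.12820 = 2415 nmi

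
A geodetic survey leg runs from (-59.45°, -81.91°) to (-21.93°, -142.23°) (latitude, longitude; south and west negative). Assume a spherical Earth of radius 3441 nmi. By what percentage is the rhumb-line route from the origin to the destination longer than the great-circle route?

Great circle: σ = 0.9823 rad → d_gc = Rσ = 3380.1 nmi
Rhumb: Δφ = +0.6548, Δλ = -1.0528, Δψ = +0.9055, q = Δφ/Δψ = 0.7232 → d_rh = R√(Δφ²+q²Δλ²) = 3455.7 nmi
Excess = (3455.7 − 3380.1) / 3380.1 = 75.6 / 3380.1 = 2.24% ≈ 2.2%

2.2%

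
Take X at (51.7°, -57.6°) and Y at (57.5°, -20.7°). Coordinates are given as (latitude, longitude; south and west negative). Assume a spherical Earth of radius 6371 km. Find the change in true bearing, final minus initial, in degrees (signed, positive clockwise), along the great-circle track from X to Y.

+30.5°

Initial bearing θ₁ = atan2(sin Δλ cos φ₂, cos φ₁ sin φ₂ − sin φ₁ cos φ₂ cos Δλ) = 60.10°
Final bearing θ₂ = (initial bearing from the destination back to the start) + 180° = 90.56°
Δθ = θ₂ − θ₁ = +30.5°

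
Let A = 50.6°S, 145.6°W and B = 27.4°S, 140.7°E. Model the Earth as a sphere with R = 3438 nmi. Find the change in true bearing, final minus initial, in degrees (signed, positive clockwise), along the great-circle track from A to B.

At departure: θ₁ = atan2(sin Δλ cos φ₂, cos φ₁ sin φ₂ − sin φ₁ cos φ₂ cos Δλ) = 263.34°
At arrival: θ₂ = atan2(sin Δλ cos φ₁, −cos φ₂ sin φ₁ + sin φ₂ cos φ₁ cos Δλ) = 314.76°
Δθ = θ₂ − θ₁ = +51.4°

+51.4°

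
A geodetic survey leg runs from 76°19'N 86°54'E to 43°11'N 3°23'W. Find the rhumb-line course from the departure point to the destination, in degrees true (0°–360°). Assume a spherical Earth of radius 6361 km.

Δψ = ln[tan(π/4+φ₂/2)/tan(π/4+φ₁/2)] = -1.2832
Δλ = -1.5757 rad (taken the short way round)
course = atan2(Δλ, Δψ) = 230.84°

230.8°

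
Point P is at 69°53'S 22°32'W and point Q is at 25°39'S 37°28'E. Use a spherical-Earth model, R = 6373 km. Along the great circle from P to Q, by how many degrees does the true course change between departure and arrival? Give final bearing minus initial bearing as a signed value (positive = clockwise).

Initial bearing θ₁ = atan2(sin Δλ cos φ₂, cos φ₁ sin φ₂ − sin φ₁ cos φ₂ cos Δλ) = 70.64°
Final bearing θ₂ = (initial bearing from the destination back to the start) + 180° = 21.10°
Δθ = θ₂ − θ₁ = -49.5°

-49.5°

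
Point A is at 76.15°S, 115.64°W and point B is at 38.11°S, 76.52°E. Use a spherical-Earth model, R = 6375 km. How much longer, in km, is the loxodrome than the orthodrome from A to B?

2601 km

Great circle: cos σ = sin φ₁ sin φ₂ + cos φ₁ cos φ₂ cos Δλ,  σ = 1.1427 rad → d_gc = 7285.0 km
Rhumb line: Δψ = +1.3878, q = Δφ/Δψ = 0.4784, d_rh = R√(Δφ²+q²Δλ²) = 9886.0 km
Excess = 9886.0 − 7285.0 = 2601.0 ≈ 2601 km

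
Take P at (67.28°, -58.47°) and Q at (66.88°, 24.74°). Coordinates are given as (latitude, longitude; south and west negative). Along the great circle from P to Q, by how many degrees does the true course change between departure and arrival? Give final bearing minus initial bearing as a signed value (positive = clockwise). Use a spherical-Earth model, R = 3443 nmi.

+78.6°

Initial bearing θ₁ = atan2(sin Δλ cos φ₂, cos φ₁ sin φ₂ − sin φ₁ cos φ₂ cos Δλ) = 51.30°
Final bearing θ₂ = (initial bearing from the destination back to the start) + 180° = 129.86°
Δθ = θ₂ − θ₁ = +78.6°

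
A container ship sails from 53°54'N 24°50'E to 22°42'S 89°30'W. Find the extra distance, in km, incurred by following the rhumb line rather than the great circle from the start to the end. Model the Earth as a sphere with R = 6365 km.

399 km

Great circle: cos σ = sin φ₁ sin φ₂ + cos φ₁ cos φ₂ cos Δλ,  σ = 2.1362 rad → d_gc = 13597.1 km
Rhumb line: Δψ = -1.5282, q = Δφ/Δψ = 0.8748, d_rh = R√(Δφ²+q²Δλ²) = 13995.7 km
Excess = 13995.7 − 13597.1 = 398.6 ≈ 399 km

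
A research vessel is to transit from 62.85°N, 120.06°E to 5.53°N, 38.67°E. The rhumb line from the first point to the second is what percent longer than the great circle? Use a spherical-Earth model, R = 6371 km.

Great circle: σ = 1.4164 rad → d_gc = Rσ = 9024.1 km
Rhumb: Δφ = -1.0004, Δλ = -1.4205, Δψ = -1.3244, q = Δφ/Δψ = 0.7554 → d_rh = R√(Δφ²+q²Δλ²) = 9346.7 km
Excess = (9346.7 − 9024.1) / 9024.1 = 322.6 / 9024.1 = 3.57% ≈ 3.6%

3.6%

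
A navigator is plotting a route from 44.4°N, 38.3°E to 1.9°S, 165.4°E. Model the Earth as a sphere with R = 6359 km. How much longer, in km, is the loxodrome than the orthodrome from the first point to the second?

686 km

Great circle: cos σ = sin φ₁ sin φ₂ + cos φ₁ cos φ₂ cos Δλ,  σ = 2.0420 rad → d_gc = 12984.9 km
Rhumb line: Δψ = -0.8998, q = Δφ/Δψ = 0.8981, d_rh = R√(Δφ²+q²Δλ²) = 13670.9 km
Excess = 13670.9 − 12984.9 = 686.0 ≈ 686 km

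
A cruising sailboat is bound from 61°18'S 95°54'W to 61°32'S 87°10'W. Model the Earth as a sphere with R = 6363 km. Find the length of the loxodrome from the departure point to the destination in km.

465 km

Rhumb course C = atan2(Δλ, Δψ) with Δψ = ln[tan(π/4+φ₂/2)/tan(π/4+φ₁/2)] = -0.0085, Δλ = +0.1524 → C = 93.20°
d = R·|Δφ| / |cos C| = 6363·0.00407 / 0.05576 = 465 km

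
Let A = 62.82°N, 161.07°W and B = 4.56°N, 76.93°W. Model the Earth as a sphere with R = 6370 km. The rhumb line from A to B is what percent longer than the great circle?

Great circle: σ = 1.4533 rad → d_gc = Rσ = 9257.6 km
Rhumb: Δφ = -1.0168, Δλ = +1.4685, Δψ = -1.3402, q = Δφ/Δψ = 0.7587 → d_rh = R√(Δφ²+q²Δλ²) = 9608.6 km
Excess = (9608.6 − 9257.6) / 9257.6 = 351.0 / 9257.6 = 3.79% ≈ 3.8%

3.8%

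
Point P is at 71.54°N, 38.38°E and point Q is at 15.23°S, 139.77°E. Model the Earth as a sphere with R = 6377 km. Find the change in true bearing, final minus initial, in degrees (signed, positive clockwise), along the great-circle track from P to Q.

+76.8°

At departure: θ₁ = atan2(sin Δλ cos φ₂, cos φ₁ sin φ₂ − sin φ₁ cos φ₂ cos Δλ) = 84.11°
At arrival: θ₂ = atan2(sin Δλ cos φ₁, −cos φ₂ sin φ₁ + sin φ₂ cos φ₁ cos Δλ) = 160.95°
Δθ = θ₂ − θ₁ = +76.8°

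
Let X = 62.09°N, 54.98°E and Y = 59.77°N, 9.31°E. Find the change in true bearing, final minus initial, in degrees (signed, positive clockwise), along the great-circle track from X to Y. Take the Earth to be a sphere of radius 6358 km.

-40.4°

Initial bearing θ₁ = atan2(sin Δλ cos φ₂, cos φ₁ sin φ₂ − sin φ₁ cos φ₂ cos Δλ) = 284.56°
Final bearing θ₂ = (initial bearing from the destination back to the start) + 180° = 244.14°
Δθ = θ₂ − θ₁ = -40.4°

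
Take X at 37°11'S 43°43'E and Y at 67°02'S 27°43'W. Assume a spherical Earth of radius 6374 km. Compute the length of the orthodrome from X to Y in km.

5456 km

cos σ = sin φ₁ sin φ₂ + cos φ₁ cos φ₂ cos Δλ
      = sin(-37.18°)sin(-67.03°) + cos(-37.18°)cos(-67.03°)cos(-71.43°) = 0.6554
σ = 49.047° → d = Rσ = 6374·0.85603 = 5456 km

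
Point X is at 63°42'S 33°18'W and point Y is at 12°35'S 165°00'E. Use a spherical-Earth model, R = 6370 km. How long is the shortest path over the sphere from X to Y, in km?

cos σ = sin φ₁ sin φ₂ + cos φ₁ cos φ₂ cos Δλ
      = sin(-63.70°)sin(-12.58°) + cos(-63.70°)cos(-12.58°)cos(-161.70°) = -0.2153
σ = 102.430° → d = Rσ = 6370·1.78775 = 11388 km

11388 km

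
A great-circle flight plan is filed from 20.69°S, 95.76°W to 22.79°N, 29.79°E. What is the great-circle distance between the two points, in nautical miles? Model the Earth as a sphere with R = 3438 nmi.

7781 nmi

cos σ = sin φ₁ sin φ₂ + cos φ₁ cos φ₂ cos Δλ
      = sin(-20.69°)sin(22.79°) + cos(-20.69°)cos(22.79°)cos(125.55°) = -0.6383
σ = 129.666° → d = Rσ = 3438·2.26310 = 7781 nmi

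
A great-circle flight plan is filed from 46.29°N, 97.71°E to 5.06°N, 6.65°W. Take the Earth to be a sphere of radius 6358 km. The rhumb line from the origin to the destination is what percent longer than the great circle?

3.9%

Great circle: σ = 1.6780 rad → d_gc = Rσ = 10668.5 km
Rhumb: Δφ = -0.7196, Δλ = -1.8214, Δψ = -0.8252, q = Δφ/Δψ = 0.8721 → d_rh = R√(Δφ²+q²Δλ²) = 11087.3 km
Excess = (11087.3 − 10668.5) / 10668.5 = 418.8 / 10668.5 = 3.93% ≈ 3.9%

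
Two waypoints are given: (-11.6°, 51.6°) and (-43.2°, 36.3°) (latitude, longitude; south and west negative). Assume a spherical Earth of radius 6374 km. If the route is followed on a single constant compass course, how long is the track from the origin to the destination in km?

Rhumb course C = atan2(Δλ, Δψ) with Δψ = ln[tan(π/4+φ₂/2)/tan(π/4+φ₁/2)] = -0.6338, Δλ = -0.2670 → C = 202.85°
d = R·|Δφ| / |cos C| = 6374·0.55152 / 0.92154 = 3815 km

3815 km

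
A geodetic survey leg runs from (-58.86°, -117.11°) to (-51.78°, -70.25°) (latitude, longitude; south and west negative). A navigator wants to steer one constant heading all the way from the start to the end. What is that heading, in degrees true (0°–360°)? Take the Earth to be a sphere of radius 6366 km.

Meridional parts: M(φ₁)=-1.2778, M(φ₂)=-1.0599 → ΔM = +0.2179;  Δλ = +0.8179 rad
tan C = Δλ / ΔM = +3.7535 → C = 75.08°

75.1°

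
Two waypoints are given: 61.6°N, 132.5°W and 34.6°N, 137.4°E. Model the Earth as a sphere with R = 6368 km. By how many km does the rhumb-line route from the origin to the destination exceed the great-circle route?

451 km

Great circle: cos σ = sin φ₁ sin φ₂ + cos φ₁ cos φ₂ cos Δλ,  σ = 1.0486 rad → d_gc = 6677.2 km
Rhumb line: Δψ = -0.7299, q = Δφ/Δψ = 0.6456, d_rh = R√(Δφ²+q²Δλ²) = 7127.9 km
Excess = 7127.9 − 6677.2 = 450.7 ≈ 451 km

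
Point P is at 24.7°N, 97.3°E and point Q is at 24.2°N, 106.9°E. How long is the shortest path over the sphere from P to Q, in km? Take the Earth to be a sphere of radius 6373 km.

Haversine: a = sin²(Δφ/2)+cos φ₁ cos φ₂ sin²(Δλ/2) = 0.00582;  σ = 2·atan2(√a,√(1−a))
σ = 8.752° → d = Rσ = 6373·0.15274 = 973 km

973 km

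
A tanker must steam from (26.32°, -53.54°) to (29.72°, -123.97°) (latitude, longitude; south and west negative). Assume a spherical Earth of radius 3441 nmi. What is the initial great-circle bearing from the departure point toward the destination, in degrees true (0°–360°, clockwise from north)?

N = sin Δλ·cos φ₂ = -0.8183;  D = cos φ₁ sin φ₂ − sin φ₁ cos φ₂ cos Δλ = +0.3154
initial course = atan2(N, D) = 291.08°

291.1°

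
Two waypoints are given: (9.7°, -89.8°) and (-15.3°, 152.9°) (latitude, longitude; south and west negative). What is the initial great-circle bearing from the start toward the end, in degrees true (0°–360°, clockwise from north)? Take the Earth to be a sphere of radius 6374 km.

θ = atan2( sin Δλ·cos φ₂ ,  cos φ₁ sin φ₂ − sin φ₁ cos φ₂ cos Δλ )
  = atan2(-0.8571, -0.1856) = 257.78°

257.8°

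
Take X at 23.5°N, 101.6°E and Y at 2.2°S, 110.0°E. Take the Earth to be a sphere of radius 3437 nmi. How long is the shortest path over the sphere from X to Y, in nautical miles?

1618 nmi

Haversine: a = sin²(Δφ/2)+cos φ₁ cos φ₂ sin²(Δλ/2) = 0.05438;  σ = 2·atan2(√a,√(1−a))
σ = 26.970° → d = Rσ = 3437·0.47071 = 1618 nmi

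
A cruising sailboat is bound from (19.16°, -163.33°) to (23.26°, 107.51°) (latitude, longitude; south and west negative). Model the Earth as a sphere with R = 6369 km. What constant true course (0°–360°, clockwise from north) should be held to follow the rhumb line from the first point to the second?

272.8°

Δψ = ln[tan(π/4+φ₂/2)/tan(π/4+φ₁/2)] = +0.0768
Δλ = -1.5561 rad (taken the short way round)
course = atan2(Δλ, Δψ) = 272.82°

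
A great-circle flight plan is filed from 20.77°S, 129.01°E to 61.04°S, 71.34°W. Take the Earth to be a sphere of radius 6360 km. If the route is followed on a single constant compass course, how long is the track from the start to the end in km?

Rhumb course C = atan2(Δλ, Δψ) with Δψ = ln[tan(π/4+φ₂/2)/tan(π/4+φ₁/2)] = -0.9831, Δλ = +2.7864 → C = 109.43°
d = R·|Δφ| / |cos C| = 6360·0.70284 / 0.33273 = 13435 km

13435 km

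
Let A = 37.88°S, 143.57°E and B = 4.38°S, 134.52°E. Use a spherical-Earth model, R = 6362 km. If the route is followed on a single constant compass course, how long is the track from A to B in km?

3832 km

Rhumb course C = atan2(Δλ, Δψ) with Δψ = ln[tan(π/4+φ₂/2)/tan(π/4+φ₁/2)] = +0.6388, Δλ = -0.1580 → C = 346.11°
d = R·|Δφ| / |cos C| = 6362·0.58469 / 0.97077 = 3832 km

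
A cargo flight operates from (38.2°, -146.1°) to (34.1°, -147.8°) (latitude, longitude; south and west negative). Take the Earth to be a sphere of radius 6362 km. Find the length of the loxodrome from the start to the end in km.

480 km

Δψ = ln[tan(π/4+φ₂/2)/tan(π/4+φ₁/2)] = -0.0887;  Δφ = -0.0716 rad,  Δλ = -0.0297 rad
q = Δφ/Δψ = 0.8071
d = R·√(Δφ² + q²Δλ²) = 6362·0.07546 = 480 km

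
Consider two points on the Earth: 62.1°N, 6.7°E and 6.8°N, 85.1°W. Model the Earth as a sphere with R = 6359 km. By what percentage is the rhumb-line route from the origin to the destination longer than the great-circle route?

Great circle: σ = 1.4806 rad → d_gc = Rσ = 9415.3 km
Rhumb: Δφ = -0.9652, Δλ = -1.6022, Δψ = -1.2737, q = Δφ/Δψ = 0.7577 → d_rh = R√(Δφ²+q²Δλ²) = 9862.6 km
Excess = (9862.6 − 9415.3) / 9415.3 = 447.3 / 9415.3 = 4.751% ≈ 4.8%

4.8%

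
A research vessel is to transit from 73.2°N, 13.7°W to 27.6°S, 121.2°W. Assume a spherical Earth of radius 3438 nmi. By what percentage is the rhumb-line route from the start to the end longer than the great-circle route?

Great circle: σ = 2.1183 rad → d_gc = Rσ = 7282.7 nmi
Rhumb: Δφ = -1.7593, Δλ = -1.8762, Δψ = -2.4143, q = Δφ/Δψ = 0.7287 → d_rh = R√(Δφ²+q²Δλ²) = 7660.2 nmi
Excess = (7660.2 − 7282.7) / 7282.7 = 377.5 / 7282.7 = 5.18% ≈ 5.2%

5.2%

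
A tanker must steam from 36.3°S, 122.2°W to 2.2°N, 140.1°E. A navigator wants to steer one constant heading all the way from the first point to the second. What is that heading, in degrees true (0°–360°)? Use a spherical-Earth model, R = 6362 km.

Meridional parts: M(φ₁)=-0.6808, M(φ₂)=+0.0384 → ΔM = +0.7192;  Δλ = -1.7052 rad
tan C = Δλ / ΔM = -2.3711 → C = 292.87°

292.9°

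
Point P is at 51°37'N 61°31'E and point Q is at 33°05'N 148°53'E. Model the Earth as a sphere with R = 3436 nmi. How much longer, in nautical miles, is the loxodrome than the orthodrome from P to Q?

198 nmi

Great circle: cos σ = sin φ₁ sin φ₂ + cos φ₁ cos φ₂ cos Δλ,  σ = 1.1020 rad → d_gc = 3786.6 nmi
Rhumb line: Δψ = -0.4429, q = Δφ/Δψ = 0.7304, d_rh = R√(Δφ²+q²Δλ²) = 3984.8 nmi
Excess = 3984.8 − 3786.6 = 198.2 ≈ 198 nmi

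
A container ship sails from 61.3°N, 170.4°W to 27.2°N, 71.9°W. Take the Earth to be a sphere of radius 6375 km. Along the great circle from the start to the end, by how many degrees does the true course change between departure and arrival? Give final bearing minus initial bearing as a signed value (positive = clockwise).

Initial bearing θ₁ = atan2(sin Δλ cos φ₂, cos φ₁ sin φ₂ − sin φ₁ cos φ₂ cos Δλ) = 69.16°
Final bearing θ₂ = (initial bearing from the destination back to the start) + 180° = 149.69°
Δθ = θ₂ − θ₁ = +80.5°

+80.5°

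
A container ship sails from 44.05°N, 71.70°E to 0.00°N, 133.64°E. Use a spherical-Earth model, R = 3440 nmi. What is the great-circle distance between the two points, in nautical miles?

cos σ = sin φ₁ sin φ₂ + cos φ₁ cos φ₂ cos Δλ
      = sin(44.05°)sin(0.00°) + cos(44.05°)cos(0.00°)cos(61.94°) = 0.3381
σ = 70.239° → d = Rσ = 3440·1.22591 = 4217 nmi

4217 nmi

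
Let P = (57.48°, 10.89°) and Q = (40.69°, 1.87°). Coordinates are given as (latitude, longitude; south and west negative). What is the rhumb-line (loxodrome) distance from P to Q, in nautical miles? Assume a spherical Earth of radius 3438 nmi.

1066 nmi

Rhumb course C = atan2(Δλ, Δψ) with Δψ = ln[tan(π/4+φ₂/2)/tan(π/4+φ₁/2)] = -0.4534, Δλ = -0.1574 → C = 199.15°
d = R·|Δφ| / |cos C| = 3438·0.29304 / 0.94469 = 1066 nmi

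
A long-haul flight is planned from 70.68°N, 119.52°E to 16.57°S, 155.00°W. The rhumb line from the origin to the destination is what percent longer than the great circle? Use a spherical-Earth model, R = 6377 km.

3.4%

Great circle: σ = 1.8174 rad → d_gc = Rσ = 11589.7 km
Rhumb: Δφ = -1.5228, Δλ = +1.4919, Δψ = -2.0640, q = Δφ/Δψ = 0.7378 → d_rh = R√(Δφ²+q²Δλ²) = 11982.1 km
Excess = (11982.1 − 11589.7) / 11589.7 = 392.4 / 11589.7 = 3.39% ≈ 3.4%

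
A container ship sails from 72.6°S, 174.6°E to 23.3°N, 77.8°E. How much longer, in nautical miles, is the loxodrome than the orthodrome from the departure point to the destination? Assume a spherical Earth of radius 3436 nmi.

Great circle: cos σ = sin φ₁ sin φ₂ + cos φ₁ cos φ₂ cos Δλ,  σ = 1.9932 rad → d_gc = 6848.7 nmi
Rhumb line: Δψ = +2.2955, q = Δφ/Δψ = 0.7291, d_rh = R√(Δφ²+q²Δλ²) = 7140.8 nmi
Excess = 7140.8 − 6848.7 = 292.1 ≈ 292 nmi

292 nmi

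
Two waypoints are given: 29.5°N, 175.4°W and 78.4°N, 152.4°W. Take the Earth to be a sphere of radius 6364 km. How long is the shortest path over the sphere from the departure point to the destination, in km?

5548 km

Haversine: a = sin²(Δφ/2)+cos φ₁ cos φ₂ sin²(Δλ/2) = 0.17827;  σ = 2·atan2(√a,√(1−a))
σ = 49.949° → d = Rσ = 6364·0.87178 = 5548 km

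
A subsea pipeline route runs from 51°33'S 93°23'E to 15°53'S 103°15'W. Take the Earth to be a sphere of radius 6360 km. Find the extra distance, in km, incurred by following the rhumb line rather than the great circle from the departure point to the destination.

2814 km

Great circle: cos σ = sin φ₁ sin φ₂ + cos φ₁ cos φ₂ cos Δλ,  σ = 1.9377 rad → d_gc = 12323.8 km
Rhumb line: Δψ = +0.7726, q = Δφ/Δψ = 0.8057, d_rh = R√(Δφ²+q²Δλ²) = 15137.4 km
Excess = 15137.4 − 12323.8 = 2813.6 ≈ 2814 km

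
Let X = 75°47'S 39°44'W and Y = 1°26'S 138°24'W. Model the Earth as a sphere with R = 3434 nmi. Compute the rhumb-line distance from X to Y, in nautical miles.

Δψ = ln[tan(π/4+φ₂/2)/tan(π/4+φ₁/2)] = +2.0568;  Δφ = +1.2977 rad,  Δλ = -1.7221 rad
q = Δφ/Δψ = 0.6309
d = R·√(Δφ² + q²Δλ²) = 3434·1.69243 = 5812 nmi

5812 nmi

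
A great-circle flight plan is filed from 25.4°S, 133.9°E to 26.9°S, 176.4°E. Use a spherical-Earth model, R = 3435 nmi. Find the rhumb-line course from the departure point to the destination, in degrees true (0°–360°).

Meridional parts: M(φ₁)=-0.4586, M(φ₂)=-0.4878 → ΔM = -0.0292;  Δλ = +0.7418 rad
tan C = Δλ / ΔM = -25.4322 → C = 92.25°

92.3°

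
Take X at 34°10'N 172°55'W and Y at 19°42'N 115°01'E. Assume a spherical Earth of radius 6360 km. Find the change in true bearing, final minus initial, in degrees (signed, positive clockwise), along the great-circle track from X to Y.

Initial bearing θ₁ = atan2(sin Δλ cos φ₂, cos φ₁ sin φ₂ − sin φ₁ cos φ₂ cos Δλ) = 277.39°
Final bearing θ₂ = (initial bearing from the destination back to the start) + 180° = 240.64°
Δθ = θ₂ − θ₁ = -36.7°

-36.7°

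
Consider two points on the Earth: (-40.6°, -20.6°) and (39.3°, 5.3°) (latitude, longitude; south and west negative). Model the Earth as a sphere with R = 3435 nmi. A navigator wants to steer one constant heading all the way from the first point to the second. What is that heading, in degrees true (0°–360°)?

Meridional parts: M(φ₁)=-0.7766, M(φ₂)=+0.7470 → ΔM = +1.5237;  Δλ = +0.4520 rad
tan C = Δλ / ΔM = +0.2967 → C = 16.52°

16.5°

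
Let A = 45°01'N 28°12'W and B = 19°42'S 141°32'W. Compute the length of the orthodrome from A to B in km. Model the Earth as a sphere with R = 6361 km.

cos σ = sin φ₁ sin φ₂ + cos φ₁ cos φ₂ cos Δλ
      = sin(45.02°)sin(-19.70°) + cos(45.02°)cos(-19.70°)cos(-113.33°) = -0.5020
σ = 120.135° → d = Rσ = 6361·2.09674 = 13337 km

13337 km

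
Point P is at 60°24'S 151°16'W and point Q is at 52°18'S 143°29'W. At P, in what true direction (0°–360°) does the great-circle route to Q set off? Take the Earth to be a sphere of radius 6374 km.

31.3°

θ = atan2( sin Δλ·cos φ₂ ,  cos φ₁ sin φ₂ − sin φ₁ cos φ₂ cos Δλ )
  = atan2(+0.0828, +0.1360) = 31.34°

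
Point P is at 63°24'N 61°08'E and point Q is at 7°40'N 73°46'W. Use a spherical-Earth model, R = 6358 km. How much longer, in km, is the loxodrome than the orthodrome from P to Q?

1507 km

Great circle: cos σ = sin φ₁ sin φ₂ + cos φ₁ cos φ₂ cos Δλ,  σ = 1.7660 rad → d_gc = 11228.10 km
Rhumb line: Δψ = -1.3081, q = Δφ/Δψ = 0.7436, d_rh = R√(Δφ²+q²Δλ²) = 12734.65 km
Excess = 12734.65 − 11228.10 = 1506.55 ≈ 1507 km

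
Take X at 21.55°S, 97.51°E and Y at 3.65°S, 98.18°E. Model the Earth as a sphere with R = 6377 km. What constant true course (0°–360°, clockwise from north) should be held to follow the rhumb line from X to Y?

2.1°

Meridional parts: M(φ₁)=-0.3853, M(φ₂)=-0.0637 → ΔM = +0.3216;  Δλ = +0.0117 rad
tan C = Δλ / ΔM = +0.0364 → C = 2.08°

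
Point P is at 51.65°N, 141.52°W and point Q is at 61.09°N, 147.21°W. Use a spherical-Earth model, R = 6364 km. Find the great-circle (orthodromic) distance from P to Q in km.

1104 km

Haversine: a = sin²(Δφ/2)+cos φ₁ cos φ₂ sin²(Δλ/2) = 0.00751;  σ = 2·atan2(√a,√(1−a))
σ = 9.943° → d = Rσ = 6364·0.17354 = 1104 km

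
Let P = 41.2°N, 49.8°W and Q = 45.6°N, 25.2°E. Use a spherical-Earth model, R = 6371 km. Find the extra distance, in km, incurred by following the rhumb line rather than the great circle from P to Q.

222 km

Great circle: cos σ = sin φ₁ sin φ₂ + cos φ₁ cos φ₂ cos Δλ,  σ = 0.9187 rad → d_gc = 5852.9 km
Rhumb line: Δψ = +0.1058, q = Δφ/Δψ = 0.7261, d_rh = R√(Δφ²+q²Δλ²) = 6074.9 km
Excess = 6074.9 − 5852.9 = 222.0 ≈ 222 km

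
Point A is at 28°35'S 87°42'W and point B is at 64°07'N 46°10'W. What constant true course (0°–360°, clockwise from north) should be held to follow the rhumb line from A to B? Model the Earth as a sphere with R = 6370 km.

Δψ = ln[tan(π/4+φ₂/2)/tan(π/4+φ₁/2)] = +1.9915
Δλ = +0.7249 rad (taken the short way round)
course = atan2(Δλ, Δψ) = 20.00°

20.0°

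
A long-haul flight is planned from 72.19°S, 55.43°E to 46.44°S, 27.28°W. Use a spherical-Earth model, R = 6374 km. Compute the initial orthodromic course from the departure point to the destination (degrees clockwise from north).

N = sin Δλ·cos φ₂ = -0.6835;  D = cos φ₁ sin φ₂ − sin φ₁ cos φ₂ cos Δλ = -0.1384
initial course = atan2(N, D) = 258.55°

258.6°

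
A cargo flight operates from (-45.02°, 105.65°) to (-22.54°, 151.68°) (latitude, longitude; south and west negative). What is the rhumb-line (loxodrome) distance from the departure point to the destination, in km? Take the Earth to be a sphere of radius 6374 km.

Δψ = ln[tan(π/4+φ₂/2)/tan(π/4+φ₁/2)] = +0.4779;  Δφ = +0.3924 rad,  Δλ = +0.8034 rad
q = Δφ/Δψ = 0.8210
d = R·√(Δφ² + q²Δλ²) = 6374·0.76742 = 4892 km

4892 km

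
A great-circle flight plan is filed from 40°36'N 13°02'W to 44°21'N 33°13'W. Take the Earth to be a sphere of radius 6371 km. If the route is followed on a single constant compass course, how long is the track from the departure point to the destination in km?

1706 km

Rhumb course C = atan2(Δλ, Δψ) with Δψ = ln[tan(π/4+φ₂/2)/tan(π/4+φ₁/2)] = +0.0888, Δλ = -0.3523 → C = 284.15°
d = R·|Δφ| / |cos C| = 6371·0.06545 / 0.24438 = 1706 km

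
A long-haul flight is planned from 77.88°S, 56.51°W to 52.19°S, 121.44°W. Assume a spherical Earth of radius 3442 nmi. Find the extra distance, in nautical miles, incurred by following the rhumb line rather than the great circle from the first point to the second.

92 nmi

Great circle: cos σ = sin φ₁ sin φ₂ + cos φ₁ cos φ₂ cos Δλ,  σ = 0.5971 rad → d_gc = 2055.2 nmi
Rhumb line: Δψ = +1.1712, q = Δφ/Δψ = 0.3828, d_rh = R√(Δφ²+q²Δλ²) = 2147.5 nmi
Excess = 2147.5 − 2055.2 = 92.3 ≈ 92 nmi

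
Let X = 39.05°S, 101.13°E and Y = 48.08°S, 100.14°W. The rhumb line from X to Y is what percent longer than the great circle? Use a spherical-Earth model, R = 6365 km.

Great circle: σ = 1.5855 rad → d_gc = Rσ = 10091.9 km
Rhumb: Δφ = -0.1576, Δλ = +2.7704, Δψ = -0.2181, q = Δφ/Δψ = 0.7225 → d_rh = R√(Δφ²+q²Δλ²) = 12779.2 km
Excess = (12779.2 − 10091.9) / 10091.9 = 2687.3 / 10091.9 = 26.63% ≈ 26.6%

26.6%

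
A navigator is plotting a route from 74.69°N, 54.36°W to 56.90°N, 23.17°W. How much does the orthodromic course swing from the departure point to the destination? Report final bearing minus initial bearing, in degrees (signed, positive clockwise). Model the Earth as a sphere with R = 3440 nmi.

+28.9°

At departure: θ₁ = atan2(sin Δλ cos φ₂, cos φ₁ sin φ₂ − sin φ₁ cos φ₂ cos Δλ) = 129.05°
At arrival: θ₂ = atan2(sin Δλ cos φ₁, −cos φ₂ sin φ₁ + sin φ₂ cos φ₁ cos Δλ) = 157.94°
Δθ = θ₂ − θ₁ = +28.9°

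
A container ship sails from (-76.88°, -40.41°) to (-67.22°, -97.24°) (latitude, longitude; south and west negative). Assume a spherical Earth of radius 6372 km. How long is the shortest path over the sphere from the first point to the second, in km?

Haversine: a = sin²(Δφ/2)+cos φ₁ cos φ₂ sin²(Δλ/2) = 0.02699;  σ = 2·atan2(√a,√(1−a))
σ = 18.912° → d = Rσ = 6372·0.33008 = 2103 km

2103 km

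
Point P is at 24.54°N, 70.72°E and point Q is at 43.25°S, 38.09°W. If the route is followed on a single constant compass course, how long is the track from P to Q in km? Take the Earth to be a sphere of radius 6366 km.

Rhumb course C = atan2(Δλ, Δψ) with Δψ = ln[tan(π/4+φ₂/2)/tan(π/4+φ₁/2)] = -1.2809, Δλ = -1.8991 → C = 236.00°
d = R·|Δφ| / |cos C| = 6366·1.18316 / 0.55916 = 13470 km

13470 km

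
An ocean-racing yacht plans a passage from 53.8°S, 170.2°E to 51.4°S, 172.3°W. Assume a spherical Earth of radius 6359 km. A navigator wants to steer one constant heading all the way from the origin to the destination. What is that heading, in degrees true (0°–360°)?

77.3°

Δψ = ln[tan(π/4+φ₂/2)/tan(π/4+φ₁/2)] = +0.0690
Δλ = +0.3054 rad (taken the short way round)
course = atan2(Δλ, Δψ) = 77.27°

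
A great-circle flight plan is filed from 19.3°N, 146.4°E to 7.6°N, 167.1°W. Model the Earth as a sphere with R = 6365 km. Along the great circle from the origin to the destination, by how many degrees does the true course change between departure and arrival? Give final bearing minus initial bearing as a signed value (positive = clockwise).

+11.5°

Initial bearing θ₁ = atan2(sin Δλ cos φ₂, cos φ₁ sin φ₂ − sin φ₁ cos φ₂ cos Δλ) = 97.97°
Final bearing θ₂ = (initial bearing from the destination back to the start) + 180° = 109.44°
Δθ = θ₂ − θ₁ = +11.5°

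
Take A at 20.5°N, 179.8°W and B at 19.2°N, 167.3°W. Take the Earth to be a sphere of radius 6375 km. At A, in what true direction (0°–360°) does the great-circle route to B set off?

θ = atan2( sin Δλ·cos φ₂ ,  cos φ₁ sin φ₂ − sin φ₁ cos φ₂ cos Δλ )
  = atan2(+0.2044, -0.0148) = 94.15°

94.2°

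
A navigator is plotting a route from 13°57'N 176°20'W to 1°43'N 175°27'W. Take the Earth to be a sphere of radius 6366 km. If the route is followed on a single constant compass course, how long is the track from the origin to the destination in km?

Rhumb course C = atan2(Δλ, Δψ) with Δψ = ln[tan(π/4+φ₂/2)/tan(π/4+φ₁/2)] = -0.2159, Δλ = +0.0154 → C = 175.92°
d = R·|Δφ| / |cos C| = 6366·0.21351 / 0.99746 = 1363 km

1363 km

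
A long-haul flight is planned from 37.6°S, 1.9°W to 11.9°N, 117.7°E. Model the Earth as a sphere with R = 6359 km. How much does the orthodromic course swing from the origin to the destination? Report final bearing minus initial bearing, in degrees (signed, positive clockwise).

-45.6°

Initial bearing θ₁ = atan2(sin Δλ cos φ₂, cos φ₁ sin φ₂ − sin φ₁ cos φ₂ cos Δλ) = 98.79°
Final bearing θ₂ = (initial bearing from the destination back to the start) + 180° = 53.15°
Δθ = θ₂ − θ₁ = -45.6°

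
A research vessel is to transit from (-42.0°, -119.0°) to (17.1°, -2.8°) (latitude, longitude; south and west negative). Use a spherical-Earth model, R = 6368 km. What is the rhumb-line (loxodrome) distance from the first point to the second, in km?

13661 km

Rhumb course C = atan2(Δλ, Δψ) with Δψ = ln[tan(π/4+φ₂/2)/tan(π/4+φ₁/2)] = +1.1122, Δλ = +2.0281 → C = 61.26°
d = R·|Δφ| / |cos C| = 6368·1.03149 / 0.48083 = 13661 km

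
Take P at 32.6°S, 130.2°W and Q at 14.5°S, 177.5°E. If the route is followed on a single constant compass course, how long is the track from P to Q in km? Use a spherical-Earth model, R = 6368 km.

Δψ = ln[tan(π/4+φ₂/2)/tan(π/4+φ₁/2)] = +0.3466;  Δφ = +0.3159 rad,  Δλ = -0.9128 rad
q = Δφ/Δψ = 0.9114
d = R·√(Δφ² + q²Δλ²) = 6368·0.88992 = 5667 km

5667 km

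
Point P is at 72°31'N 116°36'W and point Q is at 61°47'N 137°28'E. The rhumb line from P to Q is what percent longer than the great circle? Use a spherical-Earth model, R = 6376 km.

13.8%

Great circle: σ = 0.6411 rad → d_gc = Rσ = 4087.4 km
Rhumb: Δφ = -0.1873, Δλ = -1.8489, Δψ = -0.4914, q = Δφ/Δψ = 0.3812 → d_rh = R√(Δφ²+q²Δλ²) = 4650.4 km
Excess = (4650.4 − 4087.4) / 4087.4 = 563.0 / 4087.4 = 13.77% ≈ 13.8%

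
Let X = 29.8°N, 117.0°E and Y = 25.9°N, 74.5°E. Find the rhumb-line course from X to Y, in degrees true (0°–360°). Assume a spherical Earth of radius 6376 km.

264.1°

Δψ = ln[tan(π/4+φ₂/2)/tan(π/4+φ₁/2)] = -0.0770
Δλ = -0.7418 rad (taken the short way round)
course = atan2(Δλ, Δψ) = 264.07°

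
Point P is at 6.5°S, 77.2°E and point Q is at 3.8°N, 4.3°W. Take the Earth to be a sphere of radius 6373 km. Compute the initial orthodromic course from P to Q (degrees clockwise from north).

274.8°

θ = atan2( sin Δλ·cos φ₂ ,  cos φ₁ sin φ₂ − sin φ₁ cos φ₂ cos Δλ )
  = atan2(-0.9868, +0.0825) = 274.78°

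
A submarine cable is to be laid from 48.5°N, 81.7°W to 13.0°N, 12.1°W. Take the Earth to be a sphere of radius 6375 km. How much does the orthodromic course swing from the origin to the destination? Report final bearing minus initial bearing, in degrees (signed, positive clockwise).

+40.9°

Initial bearing θ₁ = atan2(sin Δλ cos φ₂, cos φ₁ sin φ₂ − sin φ₁ cos φ₂ cos Δλ) = 96.58°
Final bearing θ₂ = (initial bearing from the destination back to the start) + 180° = 137.50°
Δθ = θ₂ − θ₁ = +40.9°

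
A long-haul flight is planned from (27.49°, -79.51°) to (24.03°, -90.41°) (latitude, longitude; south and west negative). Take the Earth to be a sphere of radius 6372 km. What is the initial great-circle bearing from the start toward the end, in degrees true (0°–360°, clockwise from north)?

N = sin Δλ·cos φ₂ = -0.1727;  D = cos φ₁ sin φ₂ − sin φ₁ cos φ₂ cos Δλ = -0.0527
initial course = atan2(N, D) = 253.02°

253.0°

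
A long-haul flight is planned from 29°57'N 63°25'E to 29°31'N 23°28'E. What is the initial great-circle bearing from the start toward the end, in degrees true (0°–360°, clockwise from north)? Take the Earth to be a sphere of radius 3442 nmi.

N = sin Δλ·cos φ₂ = -0.5588;  D = cos φ₁ sin φ₂ − sin φ₁ cos φ₂ cos Δλ = +0.0938
initial course = atan2(N, D) = 279.53°

279.5°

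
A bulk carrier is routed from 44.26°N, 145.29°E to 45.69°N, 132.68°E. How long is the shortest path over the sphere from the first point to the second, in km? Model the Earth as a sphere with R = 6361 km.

cos σ = sin φ₁ sin φ₂ + cos φ₁ cos φ₂ cos Δλ
      = sin(44.26°)sin(45.69°) + cos(44.26°)cos(45.69°)cos(-12.61°) = 0.9876
σ = 9.025° → d = Rσ = 6361·0.15751 = 1002 km

1002 km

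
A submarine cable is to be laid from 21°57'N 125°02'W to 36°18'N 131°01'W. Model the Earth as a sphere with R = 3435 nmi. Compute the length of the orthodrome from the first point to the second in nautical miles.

915 nmi

cos σ = sin φ₁ sin φ₂ + cos φ₁ cos φ₂ cos Δλ
      = sin(21.95°)sin(36.30°) + cos(21.95°)cos(36.30°)cos(-5.98°) = 0.9647
σ = 15.263° → d = Rσ = 3435·0.26639 = 915 nmi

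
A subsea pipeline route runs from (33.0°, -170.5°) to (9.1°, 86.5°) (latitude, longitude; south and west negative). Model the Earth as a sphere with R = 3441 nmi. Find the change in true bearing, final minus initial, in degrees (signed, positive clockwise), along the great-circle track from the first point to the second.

-49.6°

Initial bearing θ₁ = atan2(sin Δλ cos φ₂, cos φ₁ sin φ₂ − sin φ₁ cos φ₂ cos Δλ) = 284.77°
Final bearing θ₂ = (initial bearing from the destination back to the start) + 180° = 235.22°
Δθ = θ₂ − θ₁ = -49.6°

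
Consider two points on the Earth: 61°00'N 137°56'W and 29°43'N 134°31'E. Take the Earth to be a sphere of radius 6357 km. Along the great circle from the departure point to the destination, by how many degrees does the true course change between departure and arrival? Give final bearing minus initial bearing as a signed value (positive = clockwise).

-70.6°

At departure: θ₁ = atan2(sin Δλ cos φ₂, cos φ₁ sin φ₂ − sin φ₁ cos φ₂ cos Δλ) = 283.47°
At arrival: θ₂ = atan2(sin Δλ cos φ₁, −cos φ₂ sin φ₁ + sin φ₂ cos φ₁ cos Δλ) = 212.88°
Δθ = θ₂ − θ₁ = -70.6°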